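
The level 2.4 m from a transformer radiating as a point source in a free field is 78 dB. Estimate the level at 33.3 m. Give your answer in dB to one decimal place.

Spherical spreading from a point source gives a 20·log₁₀(r₂/r₁) drop.
L₂ = 78 − 20·log₁₀(33.3/2.4) = 78 − 22.845 = 55.16 dB.

55.2 dB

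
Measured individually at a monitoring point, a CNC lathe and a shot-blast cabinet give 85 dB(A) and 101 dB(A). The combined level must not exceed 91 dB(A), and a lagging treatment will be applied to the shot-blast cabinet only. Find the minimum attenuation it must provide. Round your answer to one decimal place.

11.3 dB

Fixed contribution from the other source: Σ 10^(L/10) = 10^(85/10) = 3.162e+08 (85.00 dB(A)).
The limit corresponds to 10^(91/10) = 1.259e+09; subtracting the fixed part leaves 9.427e+08 for the shot-blast cabinet, i.e. 89.74 dB(A).
So the shot-blast cabinet must be reduced from 101 to 89.74 dB(A): IL = 11.26 dB.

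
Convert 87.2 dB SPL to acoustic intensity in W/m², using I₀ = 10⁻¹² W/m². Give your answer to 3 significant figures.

L = 10·log₁₀(I/I₀) ⇒ I = I₀·10^(L/10) = 10⁻¹² × 10^8.72.

0.000525 W/m²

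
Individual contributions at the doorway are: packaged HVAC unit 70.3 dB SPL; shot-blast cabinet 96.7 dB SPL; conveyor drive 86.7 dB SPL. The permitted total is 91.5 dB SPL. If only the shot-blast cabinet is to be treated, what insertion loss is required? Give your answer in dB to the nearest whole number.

Fixed contribution from the other sources: Σ 10^(L/10) = 10^(70.3/10) + 10^(86.7/10) = 4.785e+08 (86.80 dB SPL).
To meet 91.5 dB SPL overall, the treated shot-blast cabinet may contribute at most 10^(91.5/10) − 4.785e+08 = 9.341e+08, i.e. 89.70 dB SPL.
So the shot-blast cabinet must be reduced from 96.7 to 89.70 dB SPL: IL = 7.00 dB.

7 dB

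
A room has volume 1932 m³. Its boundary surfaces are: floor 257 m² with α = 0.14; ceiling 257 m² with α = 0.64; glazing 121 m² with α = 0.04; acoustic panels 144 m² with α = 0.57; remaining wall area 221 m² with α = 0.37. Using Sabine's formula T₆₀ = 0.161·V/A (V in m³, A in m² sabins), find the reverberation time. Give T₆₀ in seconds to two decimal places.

Total absorption A = 257·0.14 + 257·0.64 + 121·0.04 + 144·0.57 + 221·0.37 = 369.15 m² sabins.
T₆₀ = 0.161·V/A = 0.161·1932/369.15 = 0.843 s.

0.84 s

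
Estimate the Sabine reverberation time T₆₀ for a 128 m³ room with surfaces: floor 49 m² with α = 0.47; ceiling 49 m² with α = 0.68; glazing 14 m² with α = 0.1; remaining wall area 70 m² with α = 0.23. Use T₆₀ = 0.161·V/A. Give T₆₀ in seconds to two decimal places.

0.28 s

A = Σ Sᵢαᵢ = 49·0.47 + 49·0.68 + 14·0.1 + 70·0.23 = 73.85 m².
T₆₀ = 0.161·V/A = 0.161·128/73.85 = 0.279 s.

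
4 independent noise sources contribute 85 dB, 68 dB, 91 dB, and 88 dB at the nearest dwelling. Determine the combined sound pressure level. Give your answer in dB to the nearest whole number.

93 dB

Incoherent sources combine by intensity addition: L_total = 10·log₁₀(Σ 10^(L_i/10)).
Σ 10^(L/10) = 10^(85/10) + 10^(68/10) + 10^(91/10) + 10^(88/10) = 2.212e+09.
L_total = 10·log₁₀(2.212e+09) = 93.45 dB.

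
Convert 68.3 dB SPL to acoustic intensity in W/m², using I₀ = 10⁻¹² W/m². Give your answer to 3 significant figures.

6.76e-06 W/m²

L = 10·log₁₀(I/I₀) ⇒ I = I₀·10^(L/10) = 10⁻¹² × 10^6.83.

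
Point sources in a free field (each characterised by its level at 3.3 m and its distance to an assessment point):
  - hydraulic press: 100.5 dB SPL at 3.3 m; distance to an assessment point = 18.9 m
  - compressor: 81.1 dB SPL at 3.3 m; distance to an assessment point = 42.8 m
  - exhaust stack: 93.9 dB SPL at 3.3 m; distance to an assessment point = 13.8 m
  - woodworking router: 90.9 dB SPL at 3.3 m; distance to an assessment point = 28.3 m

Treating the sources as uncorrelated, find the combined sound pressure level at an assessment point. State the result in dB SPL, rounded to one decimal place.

Propagate each source to the receiver with L = L_ref − 20·log₁₀(r/r_ref), then add intensities.
hydraulic press: 100.5 − 20·log₁₀(18.9/3.3) = 100.5 − 15.16 = 85.34 dB SPL.
compressor: 81.1 − 20·log₁₀(42.8/3.3) = 81.1 − 22.26 = 58.84 dB SPL.
exhaust stack: 93.9 − 20·log₁₀(13.8/3.3) = 93.9 − 12.43 = 81.47 dB SPL.
woodworking router: 90.9 − 20·log₁₀(28.3/3.3) = 90.9 − 18.67 = 72.23 dB SPL.
Σ 10^(L/10) = 4.999e+08 → L_total = 10·log₁₀(4.999e+08) = 86.99 dB SPL.

87.0 dB SPL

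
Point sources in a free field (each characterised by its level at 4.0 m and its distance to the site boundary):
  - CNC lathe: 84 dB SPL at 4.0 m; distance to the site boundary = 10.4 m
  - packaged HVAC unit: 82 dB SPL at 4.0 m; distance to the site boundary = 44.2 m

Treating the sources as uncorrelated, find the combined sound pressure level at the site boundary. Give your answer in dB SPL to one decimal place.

Apply inverse-square spreading to bring every level to the receiver, then sum 10^(L/10).
CNC lathe: 84 − 20·log₁₀(10.4/4.0) = 84 − 8.30 = 75.70 dB SPL.
packaged HVAC unit: 82 − 20·log₁₀(44.2/4.0) = 82 − 20.87 = 61.13 dB SPL.
Σ 10^(L/10) = 3.846e+07 → L_total = 10·log₁₀(3.846e+07) = 75.85 dB SPL.

75.8 dB SPL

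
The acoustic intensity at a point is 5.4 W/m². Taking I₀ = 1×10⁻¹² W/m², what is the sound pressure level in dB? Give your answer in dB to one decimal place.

127.3 dB

Dividing by I₀ shifts the exponent by 12: I/I₀ = 5.4×10^12.
L = 10·(0.7324 + 12) = 127.32 dB.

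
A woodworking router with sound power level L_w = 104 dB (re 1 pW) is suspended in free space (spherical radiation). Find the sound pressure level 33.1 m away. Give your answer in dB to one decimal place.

62.6 dB

L_p = L_w − 10·log₁₀(4π·r²) with r = 33.1 m.
4π·r² = 1.377e+04 m², 10·log₁₀ of that is 41.389 dB.
L_p = 104 − 41.389 = 62.61 dB.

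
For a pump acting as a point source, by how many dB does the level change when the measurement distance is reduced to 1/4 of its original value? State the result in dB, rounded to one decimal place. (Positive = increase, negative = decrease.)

Point-source spreading: ΔL = −20·log₁₀(r₂/r₁).
ΔL = −20·log₁₀(0.25) = +12.04 dB.

+12.0 dB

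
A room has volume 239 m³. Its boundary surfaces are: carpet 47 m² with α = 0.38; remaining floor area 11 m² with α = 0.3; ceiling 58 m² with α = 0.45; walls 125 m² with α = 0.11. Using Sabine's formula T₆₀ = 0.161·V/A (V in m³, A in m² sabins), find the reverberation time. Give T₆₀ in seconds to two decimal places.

0.63 s

Summing Sᵢαᵢ: 47·0.38 + 11·0.3 + 58·0.45 + 125·0.11 = 61.01 m².
T₆₀ = 0.161 × 239 / 61.01 = 0.631 s.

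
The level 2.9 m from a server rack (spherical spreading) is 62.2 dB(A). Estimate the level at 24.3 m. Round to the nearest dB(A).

Point-source attenuation: ΔL = 20·log₁₀(r₂/r₁) = 20·log₁₀(24.3/2.9) = 18.464 dB.
L₂ = 62.2 − 20·log₁₀(24.3/2.9) = 62.2 − 18.464 = 43.74 dB(A).

44 dB(A)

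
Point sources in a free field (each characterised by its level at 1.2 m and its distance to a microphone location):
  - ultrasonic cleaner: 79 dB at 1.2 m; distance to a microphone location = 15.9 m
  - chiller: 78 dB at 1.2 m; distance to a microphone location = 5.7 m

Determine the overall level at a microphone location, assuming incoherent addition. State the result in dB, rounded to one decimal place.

Apply inverse-square spreading to bring every level to the receiver, then sum 10^(L/10).
ultrasonic cleaner: 79 − 20·log₁₀(15.9/1.2) = 79 − 22.44 = 56.56 dB.
chiller: 78 − 20·log₁₀(5.7/1.2) = 78 − 13.53 = 64.47 dB.
Σ 10^(L/10) = 3.249e+06 → L_total = 10·log₁₀(3.249e+06) = 65.12 dB.

65.1 dB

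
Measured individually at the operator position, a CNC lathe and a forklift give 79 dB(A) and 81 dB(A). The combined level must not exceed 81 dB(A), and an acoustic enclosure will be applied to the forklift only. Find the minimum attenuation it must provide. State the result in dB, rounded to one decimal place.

Everything except the forklift sums to 10^(79/10) = 7.943e+07 in linear terms, 79.00 dB(A).
The limit corresponds to 10^(81/10) = 1.259e+08; subtracting the fixed part leaves 4.646e+07 for the forklift, i.e. 76.67 dB(A).
So the forklift must be reduced from 81 to 76.67 dB(A): IL = 4.33 dB.

4.3 dB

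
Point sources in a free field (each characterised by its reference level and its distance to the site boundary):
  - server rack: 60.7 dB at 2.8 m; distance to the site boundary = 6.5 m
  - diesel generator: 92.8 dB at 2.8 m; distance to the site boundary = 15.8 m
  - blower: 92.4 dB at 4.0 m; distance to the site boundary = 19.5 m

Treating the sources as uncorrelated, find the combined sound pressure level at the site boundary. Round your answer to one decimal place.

81.2 dB

Propagate each source to the receiver with L = L_ref − 20·log₁₀(r/r_ref), then add intensities.
server rack: 60.7 − 20·log₁₀(6.5/2.8) = 60.7 − 7.32 = 53.38 dB.
diesel generator: 92.8 − 20·log₁₀(15.8/2.8) = 92.8 − 15.03 = 77.77 dB.
blower: 92.4 − 20·log₁₀(19.5/4.0) = 92.4 − 13.76 = 78.64 dB.
Σ 10^(L/10) = 1.332e+08 → L_total = 10·log₁₀(1.332e+08) = 81.24 dB.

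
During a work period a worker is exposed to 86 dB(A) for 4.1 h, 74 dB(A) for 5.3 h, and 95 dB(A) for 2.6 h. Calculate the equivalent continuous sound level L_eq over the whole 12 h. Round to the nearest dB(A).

89 dB(A)

The energy average is taken in the linear domain: L_eq = 10·log₁₀[(Σ tᵢ·10^(Lᵢ/10))/T], T = 12 h.
Σ tᵢ·10^(Lᵢ/10) = 4.1·10^(86/10) + 5.3·10^(74/10) + 2.6·10^(95/10) = 9.987e+09.
L_eq = 10·log₁₀(9.987e+09/12) = 89.20 dB(A).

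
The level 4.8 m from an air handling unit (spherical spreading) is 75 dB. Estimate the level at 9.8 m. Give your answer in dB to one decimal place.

68.8 dB

Spherical spreading from a point source gives a 20·log₁₀(r₂/r₁) drop.
L₂ = 75 − 20·log₁₀(9.8/4.8) = 75 − 6.200 = 68.80 dB.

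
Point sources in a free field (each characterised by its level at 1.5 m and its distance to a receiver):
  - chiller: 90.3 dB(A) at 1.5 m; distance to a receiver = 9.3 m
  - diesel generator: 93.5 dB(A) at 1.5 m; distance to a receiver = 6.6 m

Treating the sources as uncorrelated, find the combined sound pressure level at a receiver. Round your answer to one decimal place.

81.6 dB(A)

First find each source's level at the receiver (point-source: −20·log₁₀(r/r_ref)), then combine on an intensity basis.
chiller: 90.3 − 20·log₁₀(9.3/1.5) = 90.3 − 15.85 = 74.45 dB(A).
diesel generator: 93.5 − 20·log₁₀(6.6/1.5) = 93.5 − 12.87 = 80.63 dB(A).
Σ 10^(L/10) = 1.435e+08 → L_total = 10·log₁₀(1.435e+08) = 81.57 dB(A).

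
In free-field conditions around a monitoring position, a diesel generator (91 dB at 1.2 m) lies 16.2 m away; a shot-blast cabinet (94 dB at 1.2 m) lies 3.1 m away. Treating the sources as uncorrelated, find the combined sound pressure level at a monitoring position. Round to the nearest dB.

Propagate each source to the receiver with L = L_ref − 20·log₁₀(r/r_ref), then add intensities.
diesel generator: 91 − 20·log₁₀(16.2/1.2) = 91 − 22.61 = 68.39 dB.
shot-blast cabinet: 94 − 20·log₁₀(3.1/1.2) = 94 − 8.24 = 85.76 dB.
Σ 10^(L/10) = 3.833e+08 → L_total = 10·log₁₀(3.833e+08) = 85.84 dB.

86 dB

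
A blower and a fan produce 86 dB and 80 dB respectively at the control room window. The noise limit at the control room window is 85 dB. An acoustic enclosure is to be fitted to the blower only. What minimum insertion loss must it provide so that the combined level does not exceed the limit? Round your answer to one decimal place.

2.7 dB

Everything except the blower sums to 10^(80/10) = 1.000e+08 in linear terms, 80.00 dB.
To meet 85 dB overall, the treated blower may contribute at most 10^(85/10) − 1.000e+08 = 2.162e+08, i.e. 83.35 dB.
Required insertion loss = 86 − 83.35 = 2.65 dB.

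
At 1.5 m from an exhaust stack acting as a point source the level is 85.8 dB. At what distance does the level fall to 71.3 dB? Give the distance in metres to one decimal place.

The 14.5 dB drop corresponds to a distance ratio of 10^(14.5/20) for a point source.
r₂ = 1.5·10^((85.8−71.3)/20) = 1.5·10^(14.5/20) = 7.96 m.

8.0 m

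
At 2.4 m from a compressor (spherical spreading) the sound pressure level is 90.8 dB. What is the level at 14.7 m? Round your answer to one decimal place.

Point-source attenuation: ΔL = 20·log₁₀(r₂/r₁) = 20·log₁₀(14.7/2.4) = 15.742 dB.
L₂ = 90.8 − 20·log₁₀(14.7/2.4) = 90.8 − 15.742 = 75.06 dB.

75.1 dB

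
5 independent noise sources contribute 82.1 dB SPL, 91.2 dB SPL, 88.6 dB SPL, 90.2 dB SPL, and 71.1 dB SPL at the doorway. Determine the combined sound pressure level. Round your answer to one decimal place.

95.1 dB SPL

For uncorrelated sources the intensities add, so convert each level to linear form, sum, and take 10·log₁₀ of the total.
Σ 10^(L/10) = 10^(82.1/10) + 10^(91.2/10) + 10^(88.6/10) + 10^(90.2/10) + 10^(71.1/10) = 3.265e+09.
L_total = 10·log₁₀(3.265e+09) = 95.14 dB SPL.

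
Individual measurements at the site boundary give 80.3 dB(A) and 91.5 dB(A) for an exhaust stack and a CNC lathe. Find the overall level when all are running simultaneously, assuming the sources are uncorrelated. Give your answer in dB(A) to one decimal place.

For uncorrelated sources the intensities add, so convert each level to linear form, sum, and take 10·log₁₀ of the total.
Σ 10^(L/10) = 10^(80.3/10) + 10^(91.5/10) = 1.520e+09.
L_total = 10·log₁₀(1.520e+09) = 91.82 dB(A).

91.8 dB(A)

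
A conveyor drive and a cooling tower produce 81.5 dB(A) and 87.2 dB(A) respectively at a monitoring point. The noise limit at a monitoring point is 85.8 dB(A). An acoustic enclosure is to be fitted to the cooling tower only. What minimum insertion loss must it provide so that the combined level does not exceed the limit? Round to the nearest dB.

3 dB

Fixed contribution from the other source: Σ 10^(L/10) = 10^(81.5/10) = 1.413e+08 (81.50 dB(A)).
The limit corresponds to 10^(85.8/10) = 3.802e+08; subtracting the fixed part leaves 2.389e+08 for the cooling tower, i.e. 83.78 dB(A).
So the cooling tower must be reduced from 87.2 to 83.78 dB(A): IL = 3.42 dB.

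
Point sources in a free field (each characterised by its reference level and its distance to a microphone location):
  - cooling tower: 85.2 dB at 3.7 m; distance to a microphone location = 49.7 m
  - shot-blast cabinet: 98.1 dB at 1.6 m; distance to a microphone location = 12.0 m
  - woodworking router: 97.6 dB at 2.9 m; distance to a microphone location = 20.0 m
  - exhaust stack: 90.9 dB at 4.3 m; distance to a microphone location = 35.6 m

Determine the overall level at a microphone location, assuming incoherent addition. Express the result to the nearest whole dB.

Apply inverse-square spreading to bring every level to the receiver, then sum 10^(L/10).
cooling tower: 85.2 − 20·log₁₀(49.7/3.7) = 85.2 − 22.56 = 62.64 dB.
shot-blast cabinet: 98.1 − 20·log₁₀(12.0/1.6) = 98.1 − 17.50 = 80.60 dB.
woodworking router: 97.6 − 20·log₁₀(20.0/2.9) = 97.6 − 16.77 = 80.83 dB.
exhaust stack: 90.9 − 20·log₁₀(35.6/4.3) = 90.9 − 18.36 = 72.54 dB.
Σ 10^(L/10) = 2.556e+08 → L_total = 10·log₁₀(2.556e+08) = 84.07 dB.

84 dB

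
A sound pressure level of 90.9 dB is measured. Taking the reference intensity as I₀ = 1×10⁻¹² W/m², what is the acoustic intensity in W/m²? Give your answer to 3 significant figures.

L = 10·log₁₀(I/I₀) ⇒ I = I₀·10^(L/10) = 10⁻¹² × 10^9.09.

0.00123 W/m²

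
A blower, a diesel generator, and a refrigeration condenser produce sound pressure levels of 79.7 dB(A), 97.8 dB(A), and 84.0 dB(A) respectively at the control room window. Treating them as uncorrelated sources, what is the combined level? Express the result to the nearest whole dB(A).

98 dB(A)

Incoherent sources combine by intensity addition: L_total = 10·log₁₀(Σ 10^(L_i/10)).
Σ 10^(L/10) = 10^(79.7/10) + 10^(97.8/10) + 10^(84.0/10) = 6.370e+09.
L_total = 10·log₁₀(6.370e+09) = 98.04 dB(A).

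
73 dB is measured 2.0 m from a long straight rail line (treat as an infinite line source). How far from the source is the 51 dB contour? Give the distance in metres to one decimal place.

317.0 m

For a line source L₁ − L₂ = 10·log₁₀(r₂/r₁), so r₂ = r₁·10^((L₁−L₂)/10).
r₂ = 2.0·10^((73−51)/10) = 2.0·10^(22.0/10) = 316.98 m.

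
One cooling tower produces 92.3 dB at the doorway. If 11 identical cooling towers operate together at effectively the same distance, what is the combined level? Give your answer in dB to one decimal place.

N identical incoherent sources raise the level by 10·log₁₀ N.
L_total = 92.3 + 10·log₁₀(11) = 92.3 + 10.414 = 102.71 dB.

102.7 dB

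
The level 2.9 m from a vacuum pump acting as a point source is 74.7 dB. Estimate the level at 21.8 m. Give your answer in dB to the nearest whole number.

For a point source, L₂ = L₁ − 20·log₁₀(r₂/r₁).
L₂ = 74.7 − 20·log₁₀(21.8/2.9) = 74.7 − 17.521 = 57.18 dB.

57 dB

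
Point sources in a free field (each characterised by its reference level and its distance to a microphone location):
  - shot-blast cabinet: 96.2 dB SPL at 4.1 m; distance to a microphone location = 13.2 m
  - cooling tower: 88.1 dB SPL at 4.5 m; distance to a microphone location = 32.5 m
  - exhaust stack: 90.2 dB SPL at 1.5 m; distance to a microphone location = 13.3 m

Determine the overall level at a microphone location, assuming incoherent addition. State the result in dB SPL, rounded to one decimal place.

86.3 dB SPL

Apply inverse-square spreading to bring every level to the receiver, then sum 10^(L/10).
shot-blast cabinet: 96.2 − 20·log₁₀(13.2/4.1) = 96.2 − 10.16 = 86.04 dB SPL.
cooling tower: 88.1 − 20·log₁₀(32.5/4.5) = 88.1 − 17.17 = 70.93 dB SPL.
exhaust stack: 90.2 − 20·log₁₀(13.3/1.5) = 90.2 − 18.96 = 71.24 dB SPL.
Σ 10^(L/10) = 4.279e+08 → L_total = 10·log₁₀(4.279e+08) = 86.31 dB SPL.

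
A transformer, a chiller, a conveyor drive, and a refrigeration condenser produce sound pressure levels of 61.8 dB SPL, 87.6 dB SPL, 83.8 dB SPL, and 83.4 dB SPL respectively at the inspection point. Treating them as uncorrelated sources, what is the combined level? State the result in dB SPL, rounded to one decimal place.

90.2 dB SPL

For uncorrelated sources the intensities add, so convert each level to linear form, sum, and take 10·log₁₀ of the total.
Σ 10^(L/10) = 10^(61.8/10) + 10^(87.6/10) + 10^(83.8/10) + 10^(83.4/10) = 1.036e+09.
L_total = 10·log₁₀(1.036e+09) = 90.15 dB SPL.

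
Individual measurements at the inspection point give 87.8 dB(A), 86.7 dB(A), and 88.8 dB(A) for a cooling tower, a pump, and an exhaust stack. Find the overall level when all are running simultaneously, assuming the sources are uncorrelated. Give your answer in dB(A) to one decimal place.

92.6 dB(A)

Incoherent sources combine by intensity addition: L_total = 10·log₁₀(Σ 10^(L_i/10)).
Σ 10^(L/10) = 10^(87.8/10) + 10^(86.7/10) + 10^(88.8/10) = 1.829e+09.
L_total = 10·log₁₀(1.829e+09) = 92.62 dB(A).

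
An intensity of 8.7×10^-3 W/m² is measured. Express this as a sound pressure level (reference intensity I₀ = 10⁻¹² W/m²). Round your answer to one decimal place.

Dividing by I₀ shifts the exponent by 12: I/I₀ = 8.7×10^9.
L = 10·(0.9395 + 9) = 99.40 dB.

99.4 dB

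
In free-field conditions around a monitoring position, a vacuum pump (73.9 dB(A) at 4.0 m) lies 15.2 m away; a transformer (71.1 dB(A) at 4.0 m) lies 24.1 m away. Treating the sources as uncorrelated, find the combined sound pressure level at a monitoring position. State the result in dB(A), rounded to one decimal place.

Propagate each source to the receiver with L = L_ref − 20·log₁₀(r/r_ref), then add intensities.
vacuum pump: 73.9 − 20·log₁₀(15.2/4.0) = 73.9 − 11.60 = 62.30 dB(A).
transformer: 71.1 − 20·log₁₀(24.1/4.0) = 71.1 − 15.60 = 55.50 dB(A).
Σ 10^(L/10) = 2.055e+06 → L_total = 10·log₁₀(2.055e+06) = 63.13 dB(A).

63.1 dB(A)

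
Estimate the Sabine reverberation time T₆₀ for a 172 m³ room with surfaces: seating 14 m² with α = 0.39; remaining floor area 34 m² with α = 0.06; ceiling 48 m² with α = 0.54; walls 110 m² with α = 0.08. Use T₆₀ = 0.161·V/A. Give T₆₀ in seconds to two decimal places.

A = Σ Sᵢαᵢ = 14·0.39 + 34·0.06 + 48·0.54 + 110·0.08 = 42.22 m².
T₆₀ = 0.161·V/A = 0.161·172/42.22 = 0.656 s.

0.66 s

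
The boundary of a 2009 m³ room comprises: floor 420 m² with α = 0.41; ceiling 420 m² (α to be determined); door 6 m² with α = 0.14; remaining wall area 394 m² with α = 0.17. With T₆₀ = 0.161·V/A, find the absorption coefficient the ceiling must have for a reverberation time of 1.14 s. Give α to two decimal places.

0.10

A = 0.161·V/T₆₀ = 0.161·2009/1.14 = 283.73 m² sabins.
Absorption from the other surfaces = 420·0.41 + 6·0.14 + 394·0.17 = 240.02 m², so the ceiling must supply 43.71 m² over 420 m².
α = 43.71/420 = 0.104.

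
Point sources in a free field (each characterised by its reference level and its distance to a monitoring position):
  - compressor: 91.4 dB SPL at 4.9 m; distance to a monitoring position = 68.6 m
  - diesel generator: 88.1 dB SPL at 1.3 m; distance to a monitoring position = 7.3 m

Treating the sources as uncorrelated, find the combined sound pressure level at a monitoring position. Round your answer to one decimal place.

74.4 dB SPL

First find each source's level at the receiver (point-source: −20·log₁₀(r/r_ref)), then combine on an intensity basis.
compressor: 91.4 − 20·log₁₀(68.6/4.9) = 91.4 − 22.92 = 68.48 dB SPL.
diesel generator: 88.1 − 20·log₁₀(7.3/1.3) = 88.1 − 14.99 = 73.11 dB SPL.
Σ 10^(L/10) = 2.752e+07 → L_total = 10·log₁₀(2.752e+07) = 74.40 dB SPL.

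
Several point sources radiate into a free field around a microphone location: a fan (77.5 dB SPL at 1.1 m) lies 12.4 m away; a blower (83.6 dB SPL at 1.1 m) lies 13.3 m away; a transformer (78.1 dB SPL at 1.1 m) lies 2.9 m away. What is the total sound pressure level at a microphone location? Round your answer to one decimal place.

70.5 dB SPL

Apply inverse-square spreading to bring every level to the receiver, then sum 10^(L/10).
fan: 77.5 − 20·log₁₀(12.4/1.1) = 77.5 − 21.04 = 56.46 dB SPL.
blower: 83.6 − 20·log₁₀(13.3/1.1) = 83.6 − 21.65 = 61.95 dB SPL.
transformer: 78.1 − 20·log₁₀(2.9/1.1) = 78.1 − 8.42 = 69.68 dB SPL.
Σ 10^(L/10) = 1.130e+07 → L_total = 10·log₁₀(1.130e+07) = 70.53 dB SPL.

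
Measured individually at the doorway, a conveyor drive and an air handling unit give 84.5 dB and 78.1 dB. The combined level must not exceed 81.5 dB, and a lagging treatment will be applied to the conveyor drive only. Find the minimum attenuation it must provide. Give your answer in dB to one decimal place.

5.7 dB

The untreated sources together contribute 10^(78.1/10) = 6.457e+07, i.e. 78.10 dB.
To meet 81.5 dB overall, the treated conveyor drive may contribute at most 10^(81.5/10) − 6.457e+07 = 7.669e+07, i.e. 78.85 dB.
Required insertion loss = 84.5 − 78.85 = 5.65 dB.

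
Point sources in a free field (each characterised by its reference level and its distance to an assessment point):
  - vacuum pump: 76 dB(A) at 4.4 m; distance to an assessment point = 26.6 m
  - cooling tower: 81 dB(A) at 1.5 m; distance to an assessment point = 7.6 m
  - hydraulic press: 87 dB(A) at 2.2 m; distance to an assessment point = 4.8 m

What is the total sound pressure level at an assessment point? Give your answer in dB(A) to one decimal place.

Apply inverse-square spreading to bring every level to the receiver, then sum 10^(L/10).
vacuum pump: 76 − 20·log₁₀(26.6/4.4) = 76 − 15.63 = 60.37 dB(A).
cooling tower: 81 − 20·log₁₀(7.6/1.5) = 81 − 14.09 = 66.91 dB(A).
hydraulic press: 87 − 20·log₁₀(4.8/2.2) = 87 − 6.78 = 80.22 dB(A).
Σ 10^(L/10) = 1.113e+08 → L_total = 10·log₁₀(1.113e+08) = 80.46 dB(A).

80.5 dB(A)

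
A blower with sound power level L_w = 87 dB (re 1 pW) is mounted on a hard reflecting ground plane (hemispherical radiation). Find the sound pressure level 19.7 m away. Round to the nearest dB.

53 dB

The power spreads over a hemisphere of area 2π·r², so L_p = L_w − 10·log₁₀(2π·r²).
2π·r² = 2438 m², 10·log₁₀ of that is 33.871 dB.
L_p = 87 − 33.871 = 53.13 dB.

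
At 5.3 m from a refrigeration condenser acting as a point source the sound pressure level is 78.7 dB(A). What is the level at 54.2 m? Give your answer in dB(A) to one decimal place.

Point-source attenuation: ΔL = 20·log₁₀(r₂/r₁) = 20·log₁₀(54.2/5.3) = 20.194 dB.
L₂ = 78.7 − 20·log₁₀(54.2/5.3) = 78.7 − 20.194 = 58.51 dB(A).

58.5 dB(A)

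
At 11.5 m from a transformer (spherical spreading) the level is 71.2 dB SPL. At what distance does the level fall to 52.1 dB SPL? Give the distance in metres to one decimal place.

The 19.1 dB drop corresponds to a distance ratio of 10^(19.1/20) for a point source.
r₂ = 11.5·10^((71.2−52.1)/20) = 11.5·10^(19.1/20) = 103.68 m.

103.7 m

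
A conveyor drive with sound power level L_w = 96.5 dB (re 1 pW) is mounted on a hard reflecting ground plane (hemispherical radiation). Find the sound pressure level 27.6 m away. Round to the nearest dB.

60 dB

L_p = L_w − 10·log₁₀(2π·r²) with r = 27.6 m.
2π·r² = 4786 m², 10·log₁₀ of that is 36.800 dB.
L_p = 96.5 − 36.800 = 59.70 dB.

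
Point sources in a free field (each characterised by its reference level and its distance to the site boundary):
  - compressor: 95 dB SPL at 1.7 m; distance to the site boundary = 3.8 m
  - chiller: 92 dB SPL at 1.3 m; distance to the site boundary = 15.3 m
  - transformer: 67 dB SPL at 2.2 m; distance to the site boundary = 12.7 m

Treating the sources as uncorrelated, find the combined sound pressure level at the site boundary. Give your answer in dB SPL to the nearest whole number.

First find each source's level at the receiver (point-source: −20·log₁₀(r/r_ref)), then combine on an intensity basis.
compressor: 95 − 20·log₁₀(3.8/1.7) = 95 − 6.99 = 88.01 dB SPL.
chiller: 92 − 20·log₁₀(15.3/1.3) = 92 − 21.41 = 70.59 dB SPL.
transformer: 67 − 20·log₁₀(12.7/2.2) = 67 − 15.23 = 51.77 dB SPL.
Σ 10^(L/10) = 6.445e+08 → L_total = 10·log₁₀(6.445e+08) = 88.09 dB SPL.

88 dB SPL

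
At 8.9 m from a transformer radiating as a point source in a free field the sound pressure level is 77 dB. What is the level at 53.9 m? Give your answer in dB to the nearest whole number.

61 dB

Spherical spreading from a point source gives a 20·log₁₀(r₂/r₁) drop.
L₂ = 77 − 20·log₁₀(53.9/8.9) = 77 − 15.644 = 61.36 dB.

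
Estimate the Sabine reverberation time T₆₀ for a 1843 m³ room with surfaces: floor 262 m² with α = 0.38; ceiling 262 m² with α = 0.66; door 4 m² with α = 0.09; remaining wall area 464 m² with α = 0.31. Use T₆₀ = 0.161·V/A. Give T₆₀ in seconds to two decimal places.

A = Σ Sᵢαᵢ = 262·0.38 + 262·0.66 + 4·0.09 + 464·0.31 = 416.68 m².
T₆₀ = 0.161·V/A = 0.161·1843/416.68 = 0.712 s.

0.71 s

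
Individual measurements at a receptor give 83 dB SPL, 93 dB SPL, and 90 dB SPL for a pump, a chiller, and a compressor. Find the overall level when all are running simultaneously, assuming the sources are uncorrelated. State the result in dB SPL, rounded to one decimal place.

Incoherent sources combine by intensity addition: L_total = 10·log₁₀(Σ 10^(L_i/10)).
Σ 10^(L/10) = 10^(83/10) + 10^(93/10) + 10^(90/10) = 3.195e+09.
L_total = 10·log₁₀(3.195e+09) = 95.04 dB SPL.

95.0 dB SPL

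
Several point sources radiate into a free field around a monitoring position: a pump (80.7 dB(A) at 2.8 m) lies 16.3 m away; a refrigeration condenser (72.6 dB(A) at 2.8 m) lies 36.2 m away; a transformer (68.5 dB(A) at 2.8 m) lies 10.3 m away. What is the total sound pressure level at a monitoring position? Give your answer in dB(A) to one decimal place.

Propagate each source to the receiver with L = L_ref − 20·log₁₀(r/r_ref), then add intensities.
pump: 80.7 − 20·log₁₀(16.3/2.8) = 80.7 − 15.30 = 65.40 dB(A).
refrigeration condenser: 72.6 − 20·log₁₀(36.2/2.8) = 72.6 − 22.23 = 50.37 dB(A).
transformer: 68.5 − 20·log₁₀(10.3/2.8) = 68.5 − 11.31 = 57.19 dB(A).
Σ 10^(L/10) = 4.099e+06 → L_total = 10·log₁₀(4.099e+06) = 66.13 dB(A).

66.1 dB(A)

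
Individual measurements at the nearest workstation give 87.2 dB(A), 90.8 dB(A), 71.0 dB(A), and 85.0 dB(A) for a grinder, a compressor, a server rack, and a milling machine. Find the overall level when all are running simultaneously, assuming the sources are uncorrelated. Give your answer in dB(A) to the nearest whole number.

For uncorrelated sources the intensities add, so convert each level to linear form, sum, and take 10·log₁₀ of the total.
Σ 10^(L/10) = 10^(87.2/10) + 10^(90.8/10) + 10^(71.0/10) + 10^(85.0/10) = 2.056e+09.
L_total = 10·log₁₀(2.056e+09) = 93.13 dB(A).

93 dB(A)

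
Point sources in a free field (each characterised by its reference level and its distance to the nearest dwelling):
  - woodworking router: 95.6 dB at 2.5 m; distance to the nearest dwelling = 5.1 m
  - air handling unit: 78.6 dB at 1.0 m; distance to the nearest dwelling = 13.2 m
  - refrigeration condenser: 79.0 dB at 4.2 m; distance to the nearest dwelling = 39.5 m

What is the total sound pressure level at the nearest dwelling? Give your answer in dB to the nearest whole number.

89 dB

Apply inverse-square spreading to bring every level to the receiver, then sum 10^(L/10).
woodworking router: 95.6 − 20·log₁₀(5.1/2.5) = 95.6 − 6.19 = 89.41 dB.
air handling unit: 78.6 − 20·log₁₀(13.2/1.0) = 78.6 − 22.41 = 56.19 dB.
refrigeration condenser: 79.0 − 20·log₁₀(39.5/4.2) = 79.0 − 19.47 = 59.53 dB.
Σ 10^(L/10) = 8.738e+08 → L_total = 10·log₁₀(8.738e+08) = 89.41 dB.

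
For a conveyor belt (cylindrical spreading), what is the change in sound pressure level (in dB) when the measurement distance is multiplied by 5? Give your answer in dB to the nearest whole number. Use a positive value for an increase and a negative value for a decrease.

Line-source spreading: ΔL = −10·log₁₀(r₂/r₁).
ΔL = −10·log₁₀(5) = -6.99 dB.

-7 dB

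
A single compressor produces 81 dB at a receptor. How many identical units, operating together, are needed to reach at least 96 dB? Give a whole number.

32

N identical sources give L₁ + 10·log₁₀ N, so require 10·log₁₀ N ≥ 96 − 81 = 15.0 dB.
N ≥ 10^(15.0/10) = 31.623, so N = 32.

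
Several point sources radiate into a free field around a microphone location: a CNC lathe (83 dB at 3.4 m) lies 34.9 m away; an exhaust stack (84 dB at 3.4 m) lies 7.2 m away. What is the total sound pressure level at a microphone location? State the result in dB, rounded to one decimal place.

77.6 dB

First find each source's level at the receiver (point-source: −20·log₁₀(r/r_ref)), then combine on an intensity basis.
CNC lathe: 83 − 20·log₁₀(34.9/3.4) = 83 − 20.23 = 62.77 dB.
exhaust stack: 84 − 20·log₁₀(7.2/3.4) = 84 − 6.52 = 77.48 dB.
Σ 10^(L/10) = 5.791e+07 → L_total = 10·log₁₀(5.791e+07) = 77.63 dB.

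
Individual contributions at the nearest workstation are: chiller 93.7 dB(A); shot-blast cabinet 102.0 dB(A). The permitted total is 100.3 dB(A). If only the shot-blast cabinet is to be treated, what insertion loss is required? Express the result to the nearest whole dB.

3 dB

The untreated sources together contribute 10^(93.7/10) = 2.344e+09, i.e. 93.70 dB(A).
The limit corresponds to 10^(100.3/10) = 1.072e+10; subtracting the fixed part leaves 8.371e+09 for the shot-blast cabinet, i.e. 99.23 dB(A).
So the shot-blast cabinet must be reduced from 102.0 to 99.23 dB(A): IL = 2.77 dB.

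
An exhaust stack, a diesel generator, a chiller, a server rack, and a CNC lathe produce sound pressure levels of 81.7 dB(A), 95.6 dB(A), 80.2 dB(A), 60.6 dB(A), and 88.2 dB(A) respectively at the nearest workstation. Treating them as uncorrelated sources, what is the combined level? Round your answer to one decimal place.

96.6 dB(A)

Incoherent sources combine by intensity addition: L_total = 10·log₁₀(Σ 10^(L_i/10)).
Σ 10^(L/10) = 10^(81.7/10) + 10^(95.6/10) + 10^(80.2/10) + 10^(60.6/10) + 10^(88.2/10) = 4.545e+09.
L_total = 10·log₁₀(4.545e+09) = 96.58 dB(A).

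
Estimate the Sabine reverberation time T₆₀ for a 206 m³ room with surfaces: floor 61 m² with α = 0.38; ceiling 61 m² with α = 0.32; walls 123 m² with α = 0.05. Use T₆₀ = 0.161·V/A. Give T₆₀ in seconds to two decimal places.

Total absorption A = 61·0.38 + 61·0.32 + 123·0.05 = 48.85 m² sabins.
T₆₀ = 0.161 × 206 / 48.85 = 0.679 s.

0.68 s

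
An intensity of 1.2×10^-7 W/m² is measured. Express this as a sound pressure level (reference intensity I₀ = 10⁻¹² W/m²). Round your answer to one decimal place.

Dividing by I₀ shifts the exponent by 12: I/I₀ = 1.2×10^5.
L = 10·(0.0792 + 5) = 50.79 dB.

50.8 dB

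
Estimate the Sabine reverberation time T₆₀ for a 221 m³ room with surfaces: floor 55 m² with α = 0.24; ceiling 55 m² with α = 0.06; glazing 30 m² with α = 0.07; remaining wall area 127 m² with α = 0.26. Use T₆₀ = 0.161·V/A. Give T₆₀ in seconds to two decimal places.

0.69 s

Summing Sᵢαᵢ: 55·0.24 + 55·0.06 + 30·0.07 + 127·0.26 = 51.62 m².
T₆₀ = 0.161·V/A = 0.161·221/51.62 = 0.689 s.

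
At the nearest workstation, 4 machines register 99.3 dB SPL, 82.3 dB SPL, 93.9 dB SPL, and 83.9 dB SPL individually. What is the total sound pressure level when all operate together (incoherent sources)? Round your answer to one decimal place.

100.6 dB SPL

Incoherent sources combine by intensity addition: L_total = 10·log₁₀(Σ 10^(L_i/10)).
Σ 10^(L/10) = 10^(99.3/10) + 10^(82.3/10) + 10^(93.9/10) + 10^(83.9/10) = 1.138e+10.
L_total = 10·log₁₀(1.138e+10) = 100.56 dB SPL.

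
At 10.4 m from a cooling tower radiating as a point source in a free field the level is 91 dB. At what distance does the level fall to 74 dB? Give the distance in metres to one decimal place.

For a point source L₁ − L₂ = 20·log₁₀(r₂/r₁), so r₂ = r₁·10^((L₁−L₂)/20).
r₂ = 10.4·10^((91−74)/20) = 10.4·10^(17.0/20) = 73.63 m.

73.6 m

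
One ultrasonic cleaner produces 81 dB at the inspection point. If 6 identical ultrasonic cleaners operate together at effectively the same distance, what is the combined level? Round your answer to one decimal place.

N identical incoherent sources raise the level by 10·log₁₀ N.
L_total = 81 + 10·log₁₀(6) = 81 + 7.782 = 88.78 dB.

88.8 dB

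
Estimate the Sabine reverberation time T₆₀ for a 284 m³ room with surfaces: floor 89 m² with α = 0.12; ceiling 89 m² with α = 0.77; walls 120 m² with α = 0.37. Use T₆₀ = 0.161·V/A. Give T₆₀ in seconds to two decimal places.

Summing Sᵢαᵢ: 89·0.12 + 89·0.77 + 120·0.37 = 123.61 m².
T₆₀ = 0.161·V/A = 0.161·284/123.61 = 0.370 s.

0.37 s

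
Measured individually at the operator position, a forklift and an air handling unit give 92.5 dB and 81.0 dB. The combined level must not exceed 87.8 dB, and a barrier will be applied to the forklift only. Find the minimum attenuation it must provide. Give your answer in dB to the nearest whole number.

6 dB

The untreated sources together contribute 10^(81.0/10) = 1.259e+08, i.e. 81.00 dB.
To meet 87.8 dB overall, the treated forklift may contribute at most 10^(87.8/10) − 1.259e+08 = 4.767e+08, i.e. 86.78 dB.
So the forklift must be reduced from 92.5 to 86.78 dB: IL = 5.72 dB.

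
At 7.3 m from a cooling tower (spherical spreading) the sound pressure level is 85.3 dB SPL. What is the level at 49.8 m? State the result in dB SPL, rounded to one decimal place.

Point-source attenuation: ΔL = 20·log₁₀(r₂/r₁) = 20·log₁₀(49.8/7.3) = 16.678 dB.
L₂ = 85.3 − 20·log₁₀(49.8/7.3) = 85.3 − 16.678 = 68.62 dB SPL.

68.6 dB SPL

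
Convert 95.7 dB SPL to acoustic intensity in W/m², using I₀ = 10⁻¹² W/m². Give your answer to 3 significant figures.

I = I₀·10^(L/10) = 10⁻¹² × 10^(95.7/10) = 10^(-2.430).

0.00372 W/m²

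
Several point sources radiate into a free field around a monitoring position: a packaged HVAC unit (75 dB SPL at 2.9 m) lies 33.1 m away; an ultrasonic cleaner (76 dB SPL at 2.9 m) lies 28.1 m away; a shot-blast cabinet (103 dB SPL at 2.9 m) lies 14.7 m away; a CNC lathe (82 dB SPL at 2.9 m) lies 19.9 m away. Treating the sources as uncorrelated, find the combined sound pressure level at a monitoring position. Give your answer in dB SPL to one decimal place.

88.9 dB SPL

First find each source's level at the receiver (point-source: −20·log₁₀(r/r_ref)), then combine on an intensity basis.
packaged HVAC unit: 75 − 20·log₁₀(33.1/2.9) = 75 − 21.15 = 53.85 dB SPL.
ultrasonic cleaner: 76 − 20·log₁₀(28.1/2.9) = 76 − 19.73 = 56.27 dB SPL.
shot-blast cabinet: 103 − 20·log₁₀(14.7/2.9) = 103 − 14.10 = 88.90 dB SPL.
CNC lathe: 82 − 20·log₁₀(19.9/2.9) = 82 − 16.73 = 65.27 dB SPL.
Σ 10^(L/10) = 7.806e+08 → L_total = 10·log₁₀(7.806e+08) = 88.92 dB SPL.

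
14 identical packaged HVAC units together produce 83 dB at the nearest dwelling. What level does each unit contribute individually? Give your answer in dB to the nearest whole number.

14 equal contributions raise the level by 10·log₁₀ 14 = 11.461 dB, so each unit alone gives 83 − 11.461.

72 dB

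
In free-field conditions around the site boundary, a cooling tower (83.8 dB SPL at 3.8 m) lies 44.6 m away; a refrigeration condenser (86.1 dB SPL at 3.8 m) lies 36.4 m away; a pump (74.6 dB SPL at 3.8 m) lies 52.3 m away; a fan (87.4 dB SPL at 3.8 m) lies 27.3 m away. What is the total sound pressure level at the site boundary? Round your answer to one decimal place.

Apply inverse-square spreading to bring every level to the receiver, then sum 10^(L/10).
cooling tower: 83.8 − 20·log₁₀(44.6/3.8) = 83.8 − 21.39 = 62.41 dB SPL.
refrigeration condenser: 86.1 − 20·log₁₀(36.4/3.8) = 86.1 − 19.63 = 66.47 dB SPL.
pump: 74.6 − 20·log₁₀(52.3/3.8) = 74.6 − 22.77 = 51.83 dB SPL.
fan: 87.4 − 20·log₁₀(27.3/3.8) = 87.4 − 17.13 = 70.27 dB SPL.
Σ 10^(L/10) = 1.698e+07 → L_total = 10·log₁₀(1.698e+07) = 72.30 dB SPL.

72.3 dB SPL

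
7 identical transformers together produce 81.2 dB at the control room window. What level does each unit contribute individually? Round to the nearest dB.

Dividing the total intensity by 7 lowers the level by 10·log₁₀ 7 = 8.451 dB: L₁ = 81.2 − 8.451.

73 dB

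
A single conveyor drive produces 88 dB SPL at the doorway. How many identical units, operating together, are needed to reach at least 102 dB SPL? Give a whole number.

26

Need L₁ + 10·log₁₀ N ≥ 102, i.e. log₁₀ N ≥ 1.40.
N ≥ 10^(14.0/10) = 25.119, so N = 26.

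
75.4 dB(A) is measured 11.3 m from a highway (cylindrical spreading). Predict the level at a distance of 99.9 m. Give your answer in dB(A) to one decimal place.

Cylindrical spreading from a line source gives a 10·log₁₀(r₂/r₁) drop.
L₂ = 75.4 − 10·log₁₀(99.9/11.3) = 75.4 − 9.465 = 65.94 dB(A).

65.9 dB(A)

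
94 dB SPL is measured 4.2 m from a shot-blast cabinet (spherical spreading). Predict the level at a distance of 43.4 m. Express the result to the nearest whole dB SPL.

Spherical spreading from a point source gives a 20·log₁₀(r₂/r₁) drop.
L₂ = 94 − 20·log₁₀(43.4/4.2) = 94 − 20.285 = 73.72 dB SPL.

74 dB SPL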